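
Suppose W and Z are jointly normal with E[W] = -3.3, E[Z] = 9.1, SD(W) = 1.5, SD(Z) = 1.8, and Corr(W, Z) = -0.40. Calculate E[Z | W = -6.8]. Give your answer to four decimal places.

The regression of Z on W has slope ρ·σ_Z/σ_W and passes through (μ_W, μ_Z).
E[Z | W=-6.8] = 9.1 + (-0.40)·(1.8/1.5)·(-6.8 − (-3.3)) = 9.1 + (-0.48)·(-3.5) = 10.7800.

10.7800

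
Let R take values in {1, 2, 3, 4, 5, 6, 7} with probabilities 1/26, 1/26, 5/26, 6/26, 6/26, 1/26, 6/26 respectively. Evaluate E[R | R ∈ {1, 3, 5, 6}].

P(R ∈ {1, 3, 5, 6}) = 1/2.
Σ over the event: 1·1/26 + 3·5/26 + 5·3/13 + 6·1/26 = 2.
E[R | R ∈ {1, 3, 5, 6}] = (2) / (1/2) = 4.

4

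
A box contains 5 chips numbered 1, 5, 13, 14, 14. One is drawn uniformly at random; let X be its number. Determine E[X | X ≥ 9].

41/3

P(X ≥ 9) = 3/5.
Σ over the event: 13·1/5 + 14·2/5 = 41/5.
E[X | X ≥ 9] = (41/5) / (3/5) = 41/3.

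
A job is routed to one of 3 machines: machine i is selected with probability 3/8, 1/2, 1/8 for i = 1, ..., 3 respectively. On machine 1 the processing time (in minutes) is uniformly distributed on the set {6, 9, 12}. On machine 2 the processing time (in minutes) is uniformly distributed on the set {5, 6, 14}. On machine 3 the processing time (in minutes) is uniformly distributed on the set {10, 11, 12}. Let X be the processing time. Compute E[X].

107/12

E[X | machine 1] = (6+9+12)/3 = 9.
E[X | machine 2] = (5+6+14)/3 = 25/3.
E[X | machine 3] = (10+11+12)/3 = 11.
E[X] = (3/8)·(9) + (1/2)·(25/3) + (1/8)·(11) = 107/12.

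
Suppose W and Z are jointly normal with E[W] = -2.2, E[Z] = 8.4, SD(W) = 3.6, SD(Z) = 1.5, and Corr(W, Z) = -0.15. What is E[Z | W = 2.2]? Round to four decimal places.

For a bivariate normal, E[Z | W=x] = μ_Z + ρ·(σ_Z/σ_W)·(x − μ_W).
E[Z | W=2.2] = 8.4 + (-0.15)·(1.5/3.6)·(2.2 − (-2.2)) = 8.4 + (-0.0625)·(4.4) = 8.1250.

8.1250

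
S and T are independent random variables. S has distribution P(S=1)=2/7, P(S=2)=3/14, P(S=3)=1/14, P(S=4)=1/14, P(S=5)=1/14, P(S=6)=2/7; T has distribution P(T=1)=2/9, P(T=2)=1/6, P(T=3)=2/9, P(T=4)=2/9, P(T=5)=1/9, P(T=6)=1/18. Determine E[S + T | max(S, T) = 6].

365/41

P(max(S, T) = 6) = 41/126.
Summing (S+T)·P(x,y) over outcomes with max(S, T) = 6 gives 365/126.
E[S + T | max(S, T) = 6] = (365/126) / (41/126) = 365/41.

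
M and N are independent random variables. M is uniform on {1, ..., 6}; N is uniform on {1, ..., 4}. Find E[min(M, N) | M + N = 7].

Outcomes with M + N = 7: (3,4), (4,3), (5,2), (6,1), each with probability 1/24.
E[min(M, N) | M + N = 7] = (3 + 3 + 2 + 1) / 4 = 9/4.

9/4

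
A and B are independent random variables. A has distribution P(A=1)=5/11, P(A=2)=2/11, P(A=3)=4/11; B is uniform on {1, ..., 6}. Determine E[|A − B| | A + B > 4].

108/43

P(A + B > 4) = 43/66.
Summing |A−B|·P(x,y) over outcomes with A + B > 4 gives 18/11.
E[|A − B| | A + B > 4] = (18/11) / (43/66) = 108/43.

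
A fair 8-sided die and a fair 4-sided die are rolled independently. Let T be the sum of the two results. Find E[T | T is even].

P(T is even) = 1/2.
Σ over the event: 2·1/32 + 4·3/32 + 6·1/8 + 8·1/8 + 10·3/32 + 12·1/32 = 7/2.
E[T | T is even] = (7/2) / (1/2) = 7.

7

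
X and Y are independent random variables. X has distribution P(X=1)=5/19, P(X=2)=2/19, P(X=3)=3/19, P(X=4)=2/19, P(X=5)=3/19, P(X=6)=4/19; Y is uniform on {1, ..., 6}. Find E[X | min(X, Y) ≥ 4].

P(min(X, Y) ≥ 4) = 9/38.
Summing X·P(x,y) over outcomes with min(X, Y) ≥ 4 gives 47/38.
E[X | min(X, Y) ≥ 4] = (47/38) / (9/38) = 47/9.

47/9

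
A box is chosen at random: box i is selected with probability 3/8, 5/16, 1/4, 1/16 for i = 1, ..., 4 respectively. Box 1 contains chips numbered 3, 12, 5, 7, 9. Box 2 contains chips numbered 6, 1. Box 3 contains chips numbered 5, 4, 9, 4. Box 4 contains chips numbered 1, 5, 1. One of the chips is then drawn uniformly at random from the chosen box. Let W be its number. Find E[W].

2551/480

E[W | box 1] = (3+12+5+7+9)/5 = 36/5.
E[W | box 2] = (6+1)/2 = 7/2.
E[W | box 3] = (5+4+9+4)/4 = 11/2.
E[W | box 4] = (1+5+1)/3 = 7/3.
By the law of total expectation,
E[W] = (3/8)·(36/5) + (5/16)·(7/2) + (1/4)·(11/2) + (1/16)·(7/3) = 2551/480.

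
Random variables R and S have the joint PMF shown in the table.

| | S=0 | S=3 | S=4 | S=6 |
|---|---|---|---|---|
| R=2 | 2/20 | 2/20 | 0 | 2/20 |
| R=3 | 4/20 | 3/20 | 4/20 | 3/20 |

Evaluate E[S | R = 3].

43/14

P(R = 3) = 7/10.
Summing S·P(R=x,S=y) over the conditioning event gives 43/20.
E[S | R = 3] = (43/20) / (7/10) = 43/14.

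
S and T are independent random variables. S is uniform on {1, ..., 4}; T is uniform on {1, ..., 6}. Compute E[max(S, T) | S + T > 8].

Outcomes with S + T > 8: (3,6), (4,5), (4,6), each with probability 1/24.
E[max(S, T) | S + T > 8] = (6 + 5 + 6) / 3 = 17/3.

17/3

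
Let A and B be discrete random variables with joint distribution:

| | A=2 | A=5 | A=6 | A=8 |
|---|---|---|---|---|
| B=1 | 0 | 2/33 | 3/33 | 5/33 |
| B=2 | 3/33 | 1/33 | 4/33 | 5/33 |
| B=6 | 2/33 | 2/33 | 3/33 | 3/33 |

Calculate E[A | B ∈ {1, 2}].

143/23

P(B ∈ {1, 2}) = 23/33.
Σ A·P over the event = 2·(3/33) + 5·(2/33) + 5·(1/33) + 6·(3/33) + 6·(4/33) + 8·(5/33) + 8·(5/33) = 13/3.
E[A | B ∈ {1, 2}] = (13/3) / (23/33) = 143/23.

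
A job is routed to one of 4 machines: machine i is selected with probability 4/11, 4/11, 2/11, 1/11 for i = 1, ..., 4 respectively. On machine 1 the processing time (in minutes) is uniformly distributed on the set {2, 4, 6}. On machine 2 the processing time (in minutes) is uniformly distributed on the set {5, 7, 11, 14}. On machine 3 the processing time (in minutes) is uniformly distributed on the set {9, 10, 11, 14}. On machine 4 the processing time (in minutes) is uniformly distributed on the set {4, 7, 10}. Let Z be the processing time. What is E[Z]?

82/11

E[Z | machine 1] = (2+4+6)/3 = 4.
E[Z | machine 2] = (5+7+11+14)/4 = 37/4.
E[Z | machine 3] = (9+10+11+14)/4 = 11.
E[Z | machine 4] = (4+7+10)/3 = 7.
E[Z] = (4/11)·(4) + (4/11)·(37/4) + (2/11)·(11) + (1/11)·(7) = 82/11.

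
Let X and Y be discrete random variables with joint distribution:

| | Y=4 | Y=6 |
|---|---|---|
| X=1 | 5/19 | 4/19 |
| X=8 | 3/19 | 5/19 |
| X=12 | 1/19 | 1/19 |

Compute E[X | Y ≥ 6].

P(Y ≥ 6) = 10/19.
Σ X·P over the event = 1·(4/19) + 8·(5/19) + 12·(1/19) = 56/19.
E[X | Y ≥ 6] = (56/19) / (10/19) = 28/5.

28/5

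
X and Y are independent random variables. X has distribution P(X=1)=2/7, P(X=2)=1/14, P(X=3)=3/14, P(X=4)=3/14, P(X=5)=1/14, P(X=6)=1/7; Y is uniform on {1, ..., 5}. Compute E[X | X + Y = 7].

P(X + Y = 7) = 1/7.
Summing X·P(x,y) over outcomes with X + Y = 7 gives 4/7.
E[X | X + Y = 7] = (4/7) / (1/7) = 4.

4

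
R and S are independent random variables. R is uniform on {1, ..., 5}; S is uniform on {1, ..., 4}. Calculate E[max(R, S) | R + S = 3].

Outcomes with R + S = 3: (1,2), (2,1), each with probability 1/20.
E[max(R, S) | R + S = 3] = (2 + 2) / 2 = 2.

2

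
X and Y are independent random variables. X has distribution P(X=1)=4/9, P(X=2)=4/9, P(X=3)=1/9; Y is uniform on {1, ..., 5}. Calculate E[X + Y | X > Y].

P(X > Y) = 2/15.
Summing (X+Y)·P(x,y) over outcomes with X > Y gives 7/15.
E[X + Y | X > Y] = (7/15) / (2/15) = 7/2.

7/2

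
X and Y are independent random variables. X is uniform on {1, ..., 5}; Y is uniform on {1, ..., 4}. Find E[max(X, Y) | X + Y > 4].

P(X + Y > 4) = 7/10.
Summing max(X,Y)·P(x,y) over outcomes with X + Y > 4 gives 57/20.
E[max(X, Y) | X + Y > 4] = (57/20) / (7/10) = 57/14.

57/14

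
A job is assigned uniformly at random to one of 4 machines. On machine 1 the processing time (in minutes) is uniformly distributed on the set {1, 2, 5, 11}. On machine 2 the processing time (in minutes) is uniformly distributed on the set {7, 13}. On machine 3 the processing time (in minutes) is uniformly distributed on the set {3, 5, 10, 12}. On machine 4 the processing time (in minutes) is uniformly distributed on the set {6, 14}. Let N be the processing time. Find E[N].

E[N | machine 1] = (1+2+5+11)/4 = 19/4.
E[N | machine 2] = (7+13)/2 = 10.
E[N | machine 3] = (3+5+10+12)/4 = 15/2.
E[N | machine 4] = (6+14)/2 = 10.
By the law of total expectation,
E[N] = (1/4)·(19/4) + (1/4)·(10) + (1/4)·(15/2) + (1/4)·(10) = 129/16.

129/16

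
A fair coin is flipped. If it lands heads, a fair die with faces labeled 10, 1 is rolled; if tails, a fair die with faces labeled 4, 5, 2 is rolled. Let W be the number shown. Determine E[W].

E[W | heads] = (10+1)/2 = 11/2.
E[W | tails] = (4+5+2)/3 = 11/3.
E[W] = (1/2)·(11/2) + (1/2)·(11/3) = 55/12.

55/12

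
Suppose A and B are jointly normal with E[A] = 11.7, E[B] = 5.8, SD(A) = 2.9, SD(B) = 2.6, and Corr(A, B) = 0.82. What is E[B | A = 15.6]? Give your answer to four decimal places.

The regression of B on A has slope ρ·σ_B/σ_A and passes through (μ_A, μ_B).
E[B | A=15.6] = 5.8 + (0.82)·(2.6/2.9)·(15.6 − (11.7)) = 5.8 + (0.73517)·(3.9) = 8.6672.

8.6672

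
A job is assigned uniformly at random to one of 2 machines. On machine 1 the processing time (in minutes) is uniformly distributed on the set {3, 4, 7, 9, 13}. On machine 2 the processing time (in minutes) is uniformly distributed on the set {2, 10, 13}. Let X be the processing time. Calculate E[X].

E[X | machine 1] = (3+4+7+9+13)/5 = 36/5.
E[X | machine 2] = (2+10+13)/3 = 25/3.
By the law of total expectation,
E[X] = (1/2)·(36/5) + (1/2)·(25/3) = 233/30.

233/30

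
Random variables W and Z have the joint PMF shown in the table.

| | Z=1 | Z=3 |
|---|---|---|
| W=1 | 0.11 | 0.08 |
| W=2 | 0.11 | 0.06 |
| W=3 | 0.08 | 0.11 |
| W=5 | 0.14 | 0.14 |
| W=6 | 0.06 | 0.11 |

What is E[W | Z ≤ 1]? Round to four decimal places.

3.2600

P(Z ≤ 1) = 0.50.
Summing W·P(W=x,Z=y) over the conditioning event gives 1.63.
E[W | Z ≤ 1] = (1.63) / (0.50) = 3.2600.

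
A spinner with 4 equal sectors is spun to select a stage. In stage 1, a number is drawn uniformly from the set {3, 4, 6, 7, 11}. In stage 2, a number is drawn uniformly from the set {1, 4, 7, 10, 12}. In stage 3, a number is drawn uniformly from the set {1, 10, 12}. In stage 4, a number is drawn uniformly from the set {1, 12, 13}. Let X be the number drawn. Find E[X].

22/3

E[X | stage 1] = (3+4+6+7+11)/5 = 31/5.
E[X | stage 2] = (1+4+7+10+12)/5 = 34/5.
E[X | stage 3] = (1+10+12)/3 = 23/3.
E[X | stage 4] = (1+12+13)/3 = 26/3.
By the law of total expectation,
E[X] = (1/4)·(31/5) + (1/4)·(34/5) + (1/4)·(23/3) + (1/4)·(26/3) = 22/3.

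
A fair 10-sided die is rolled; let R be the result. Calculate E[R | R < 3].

3/2

Given R < 3, R is equally likely to be any of {1, 2}.
E[R | R < 3] = (1 + 2) / 2 = 3/2.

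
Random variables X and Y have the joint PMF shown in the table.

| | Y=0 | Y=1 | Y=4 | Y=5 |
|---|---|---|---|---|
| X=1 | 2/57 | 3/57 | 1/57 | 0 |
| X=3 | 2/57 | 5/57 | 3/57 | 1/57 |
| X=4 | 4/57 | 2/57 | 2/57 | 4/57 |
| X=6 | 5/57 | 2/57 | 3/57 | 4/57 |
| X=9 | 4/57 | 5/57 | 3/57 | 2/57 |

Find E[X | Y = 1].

P(Y = 1) = 17/57.
Σ X·P over the event = 1·(3/57) + 3·(5/57) + 4·(2/57) + 6·(2/57) + 9·(5/57) = 83/57.
E[X | Y = 1] = (83/57) / (17/57) = 83/17.

83/17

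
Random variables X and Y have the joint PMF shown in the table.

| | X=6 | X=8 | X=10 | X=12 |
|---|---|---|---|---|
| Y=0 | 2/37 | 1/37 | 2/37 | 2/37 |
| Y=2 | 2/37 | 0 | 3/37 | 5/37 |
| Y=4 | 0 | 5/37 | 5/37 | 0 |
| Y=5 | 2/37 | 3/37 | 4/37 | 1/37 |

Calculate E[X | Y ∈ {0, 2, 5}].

P(Y ∈ {0, 2, 5}) = 27/37.
Summing X·P(X=x,Y=y) over the conditioning event gives 254/37.
E[X | Y ∈ {0, 2, 5}] = (254/37) / (27/37) = 254/27.

254/27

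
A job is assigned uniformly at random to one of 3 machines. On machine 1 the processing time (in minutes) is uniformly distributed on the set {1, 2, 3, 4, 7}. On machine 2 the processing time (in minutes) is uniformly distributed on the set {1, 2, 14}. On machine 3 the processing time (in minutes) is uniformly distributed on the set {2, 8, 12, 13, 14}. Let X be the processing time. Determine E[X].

283/45

E[X | machine 1] = (1+2+3+4+7)/5 = 17/5.
E[X | machine 2] = (1+2+14)/3 = 17/3.
E[X | machine 3] = (2+8+12+13+14)/5 = 49/5.
E[X] = (1/3)·(17/5) + (1/3)·(17/3) + (1/3)·(49/5) = 283/45.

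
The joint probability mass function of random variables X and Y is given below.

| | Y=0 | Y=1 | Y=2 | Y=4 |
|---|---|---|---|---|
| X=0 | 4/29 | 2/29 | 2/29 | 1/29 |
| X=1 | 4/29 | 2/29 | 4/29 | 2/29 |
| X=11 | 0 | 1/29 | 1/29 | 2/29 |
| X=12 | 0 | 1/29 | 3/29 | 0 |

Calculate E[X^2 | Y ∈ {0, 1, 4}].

515/19

P(Y ∈ {0, 1, 4}) = 19/29.
Summing X^2·P(X=x,Y=y) over the conditioning event gives 515/29.
E[X^2 | Y ∈ {0, 1, 4}] = (515/29) / (19/29) = 515/19.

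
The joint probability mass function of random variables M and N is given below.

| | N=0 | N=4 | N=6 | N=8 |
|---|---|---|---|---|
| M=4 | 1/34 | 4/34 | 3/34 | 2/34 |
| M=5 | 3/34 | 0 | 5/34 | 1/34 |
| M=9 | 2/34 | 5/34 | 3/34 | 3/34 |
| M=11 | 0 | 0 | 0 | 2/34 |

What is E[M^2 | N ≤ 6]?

P(N ≤ 6) = 13/17.
Σ M^2·P over the event = 16·(1/34) + 16·(4/34) + 16·(3/34) + 25·(3/34) + 25·(5/34) + 81·(2/34) + 81·(5/34) + 81·(3/34) = 569/17.
E[M^2 | N ≤ 6] = (569/17) / (13/17) = 569/13.

569/13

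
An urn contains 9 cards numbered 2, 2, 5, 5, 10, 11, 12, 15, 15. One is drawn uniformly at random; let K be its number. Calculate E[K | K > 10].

P(K > 10) = 4/9.
Σ over the event: 11·1/9 + 12·1/9 + 15·2/9 = 53/9.
E[K | K > 10] = (53/9) / (4/9) = 53/4.

53/4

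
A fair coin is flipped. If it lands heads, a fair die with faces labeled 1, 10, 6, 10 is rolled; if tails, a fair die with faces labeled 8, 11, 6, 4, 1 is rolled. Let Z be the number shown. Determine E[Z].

E[Z | heads] = (1+10+6+10)/4 = 27/4.
E[Z | tails] = (8+11+6+4+1)/5 = 6.
E[Z] = (1/2)·(27/4) + (1/2)·(6) = 51/8.

51/8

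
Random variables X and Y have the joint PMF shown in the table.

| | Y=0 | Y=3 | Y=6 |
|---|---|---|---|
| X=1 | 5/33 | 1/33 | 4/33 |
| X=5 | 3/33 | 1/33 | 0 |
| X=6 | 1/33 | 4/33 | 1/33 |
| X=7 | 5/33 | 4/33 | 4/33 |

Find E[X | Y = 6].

38/9

P(Y = 6) = 3/11.
Σ X·P over the event = 1·(4/33) + 6·(1/33) + 7·(4/33) = 38/33.
E[X | Y = 6] = (38/33) / (3/11) = 38/9.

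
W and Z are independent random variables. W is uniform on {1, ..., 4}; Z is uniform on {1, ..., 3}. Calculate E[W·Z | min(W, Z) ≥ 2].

15/2

Outcomes with min(W, Z) ≥ 2: (2,2), (2,3), (3,2), (3,3), (4,2), (4,3), each with probability 1/12.
E[W·Z | min(W, Z) ≥ 2] = (4 + 6 + 6 + 9 + 8 + 12) / 6 = 15/2.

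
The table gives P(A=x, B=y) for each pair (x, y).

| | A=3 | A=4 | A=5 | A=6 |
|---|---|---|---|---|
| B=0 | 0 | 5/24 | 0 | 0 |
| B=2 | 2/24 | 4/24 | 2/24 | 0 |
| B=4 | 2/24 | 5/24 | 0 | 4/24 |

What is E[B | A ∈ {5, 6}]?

10/3

P(A ∈ {5, 6}) = 1/4.
Σ B·P over the event = 2·(2/24) + 4·(4/24) = 5/6.
E[B | A ∈ {5, 6}] = (5/6) / (1/4) = 10/3.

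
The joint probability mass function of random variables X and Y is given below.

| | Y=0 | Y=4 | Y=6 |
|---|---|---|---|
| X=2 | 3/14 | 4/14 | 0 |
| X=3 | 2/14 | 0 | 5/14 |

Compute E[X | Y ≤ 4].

20/9

P(Y ≤ 4) = 9/14.
Σ X·P over the event = 2·(3/14) + 2·(4/14) + 3·(2/14) = 10/7.
E[X | Y ≤ 4] = (10/7) / (9/14) = 20/9.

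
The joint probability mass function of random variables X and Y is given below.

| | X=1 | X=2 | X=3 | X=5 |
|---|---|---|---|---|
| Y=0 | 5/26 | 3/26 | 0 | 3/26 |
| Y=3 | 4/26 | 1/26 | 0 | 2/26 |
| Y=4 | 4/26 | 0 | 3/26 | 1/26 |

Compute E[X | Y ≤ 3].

7/3

P(Y ≤ 3) = 9/13.
Σ X·P over the event = 1·(5/26) + 1·(4/26) + 2·(3/26) + 2·(1/26) + 5·(3/26) + 5·(2/26) = 21/13.
E[X | Y ≤ 3] = (21/13) / (9/13) = 7/3.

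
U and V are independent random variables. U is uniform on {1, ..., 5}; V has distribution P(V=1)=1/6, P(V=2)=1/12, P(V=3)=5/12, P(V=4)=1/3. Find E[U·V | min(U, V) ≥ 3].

124/9

P(min(U, V) ≥ 3) = 9/20.
Summing UV·P(x,y) over outcomes with min(U, V) ≥ 3 gives 31/5.
E[U·V | min(U, V) ≥ 3] = (31/5) / (9/20) = 124/9.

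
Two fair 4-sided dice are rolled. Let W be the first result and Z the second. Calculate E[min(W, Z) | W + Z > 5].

Outcomes with W + Z > 5: (2,4), (3,3), (3,4), (4,2), (4,3), (4,4), each with probability 1/16.
E[min(W, Z) | W + Z > 5] = (2 + 3 + 3 + 2 + 3 + 4) / 6 = 17/6.

17/6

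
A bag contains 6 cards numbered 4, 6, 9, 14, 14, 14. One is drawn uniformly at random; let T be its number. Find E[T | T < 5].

4

P(T < 5) = 1/6.
Σ over the event: 4·1/6 = 2/3.
E[T | T < 5] = (2/3) / (1/6) = 4.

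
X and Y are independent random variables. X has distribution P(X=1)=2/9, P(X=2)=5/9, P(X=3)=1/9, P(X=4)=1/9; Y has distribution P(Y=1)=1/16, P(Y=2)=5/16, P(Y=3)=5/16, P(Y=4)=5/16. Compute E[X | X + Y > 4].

P(X + Y > 4) = 91/144.
Summing X·P(x,y) over outcomes with X + Y > 4 gives 73/48.
E[X | X + Y > 4] = (73/48) / (91/144) = 219/91.

219/91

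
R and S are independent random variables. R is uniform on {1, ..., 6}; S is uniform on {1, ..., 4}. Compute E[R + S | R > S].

P(R > S) = 7/12.
Summing (R+S)·P(x,y) over outcomes with R > S gives 47/12.
E[R + S | R > S] = (47/12) / (7/12) = 47/7.

47/7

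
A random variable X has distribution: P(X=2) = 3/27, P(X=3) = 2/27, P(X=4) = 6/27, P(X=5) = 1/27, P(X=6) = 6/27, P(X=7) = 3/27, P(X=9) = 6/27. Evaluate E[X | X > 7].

P(X > 7) = 2/9.
Σ over the event: 9·2/9 = 2.
E[X | X > 7] = (2) / (2/9) = 9.

9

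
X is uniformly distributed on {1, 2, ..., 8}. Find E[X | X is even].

Given X is even, X is equally likely to be any of {2, 4, 6, 8}.
E[X | X is even] = (2 + 4 + 6 + 8) / 4 = 5.

5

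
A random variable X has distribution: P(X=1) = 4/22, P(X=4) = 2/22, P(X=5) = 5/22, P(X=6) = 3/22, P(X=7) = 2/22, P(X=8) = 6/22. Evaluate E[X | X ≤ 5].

P(X ≤ 5) = 1/2.
Σ over the event: 1·2/11 + 4·1/11 + 5·5/22 = 37/22.
E[X | X ≤ 5] = (37/22) / (1/2) = 37/11.

37/11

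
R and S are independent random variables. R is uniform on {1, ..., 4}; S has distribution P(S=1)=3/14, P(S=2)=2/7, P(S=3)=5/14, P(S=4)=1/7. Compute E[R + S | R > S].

115/22

P(R > S) = 11/28.
Summing (R+S)·P(x,y) over outcomes with R > S gives 115/56.
E[R + S | R > S] = (115/56) / (11/28) = 115/22.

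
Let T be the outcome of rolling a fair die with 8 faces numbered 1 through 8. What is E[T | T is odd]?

4

Given T is odd, T is equally likely to be any of {1, 3, 5, 7}.
E[T | T is odd] = (1 + 3 + 5 + 7) / 4 = 4.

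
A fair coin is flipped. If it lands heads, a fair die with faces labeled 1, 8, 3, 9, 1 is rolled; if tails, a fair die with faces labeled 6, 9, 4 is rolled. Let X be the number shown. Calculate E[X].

E[X | heads] = (1+8+3+9+1)/5 = 22/5.
E[X | tails] = (6+9+4)/3 = 19/3.
E[X] = (1/2)·(22/5) + (1/2)·(19/3) = 161/30.

161/30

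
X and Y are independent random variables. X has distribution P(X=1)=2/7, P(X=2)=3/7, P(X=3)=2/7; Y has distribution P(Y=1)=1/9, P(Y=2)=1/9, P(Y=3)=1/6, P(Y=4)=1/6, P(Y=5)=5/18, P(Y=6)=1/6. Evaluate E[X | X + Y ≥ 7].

30/13

P(X + Y ≥ 7) = 26/63.
Summing X·P(x,y) over outcomes with X + Y ≥ 7 gives 20/21.
E[X | X + Y ≥ 7] = (20/21) / (26/63) = 30/13.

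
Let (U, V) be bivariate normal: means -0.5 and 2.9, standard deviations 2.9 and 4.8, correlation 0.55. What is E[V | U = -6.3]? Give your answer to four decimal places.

E[V | U=x] = μ_V + ρ(σ_V/σ_U)(x − μ_U) for jointly normal variables.
E[V | U=-6.3] = 2.9 + (0.55)·(4.8/2.9)·(-6.3 − (-0.5)) = 2.9 + (0.91034)·(-5.8) = -2.3800.

-2.3800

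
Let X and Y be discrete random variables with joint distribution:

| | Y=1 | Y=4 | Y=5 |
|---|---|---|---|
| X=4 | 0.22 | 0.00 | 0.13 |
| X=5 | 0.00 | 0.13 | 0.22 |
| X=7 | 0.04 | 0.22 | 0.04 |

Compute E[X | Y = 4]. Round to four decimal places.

6.2571

P(Y = 4) = 0.35.
Σ X·P over the event = 5·(0.13) + 7·(0.22) = 2.19.
E[X | Y = 4] = (2.19) / (0.35) = 6.2571.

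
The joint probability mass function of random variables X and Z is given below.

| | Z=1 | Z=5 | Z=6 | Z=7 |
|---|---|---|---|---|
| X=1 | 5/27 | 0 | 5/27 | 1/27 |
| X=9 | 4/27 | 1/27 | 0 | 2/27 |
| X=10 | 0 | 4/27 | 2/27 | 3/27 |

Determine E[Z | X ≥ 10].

53/9

P(X ≥ 10) = 1/3.
Σ Z·P over the event = 5·(4/27) + 6·(2/27) + 7·(3/27) = 53/27.
E[Z | X ≥ 10] = (53/27) / (1/3) = 53/9.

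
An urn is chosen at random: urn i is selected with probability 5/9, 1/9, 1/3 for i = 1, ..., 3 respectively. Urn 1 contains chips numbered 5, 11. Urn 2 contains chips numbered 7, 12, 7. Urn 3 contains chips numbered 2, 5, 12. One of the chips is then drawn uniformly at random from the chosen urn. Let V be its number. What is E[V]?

203/27

E[V | urn 1] = (5+11)/2 = 8.
E[V | urn 2] = (7+12+7)/3 = 26/3.
E[V | urn 3] = (2+5+12)/3 = 19/3.
By the law of total expectation,
E[V] = (5/9)·(8) + (1/9)·(26/3) + (1/3)·(19/3) = 203/27.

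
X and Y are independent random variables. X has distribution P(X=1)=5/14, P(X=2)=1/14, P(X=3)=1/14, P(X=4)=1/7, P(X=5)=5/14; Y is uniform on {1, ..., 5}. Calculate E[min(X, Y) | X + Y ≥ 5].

5/2

P(X + Y ≥ 5) = 26/35.
Summing min(X,Y)·P(x,y) over outcomes with X + Y ≥ 5 gives 13/7.
E[min(X, Y) | X + Y ≥ 5] = (13/7) / (26/35) = 5/2.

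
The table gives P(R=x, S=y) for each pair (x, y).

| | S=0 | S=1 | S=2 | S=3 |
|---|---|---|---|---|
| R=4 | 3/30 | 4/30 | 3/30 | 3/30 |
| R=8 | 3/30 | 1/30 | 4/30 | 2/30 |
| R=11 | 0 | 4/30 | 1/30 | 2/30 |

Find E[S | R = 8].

3/2

P(R = 8) = 1/3.
Σ S·P over the event = 0·(3/30) + 1·(1/30) + 2·(4/30) + 3·(2/30) = 1/2.
E[S | R = 8] = (1/2) / (1/3) = 3/2.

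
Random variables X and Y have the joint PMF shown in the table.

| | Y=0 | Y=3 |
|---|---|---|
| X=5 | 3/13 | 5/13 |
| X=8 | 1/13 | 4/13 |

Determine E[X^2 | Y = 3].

127/3

P(Y = 3) = 9/13.
Σ X^2·P over the event = 25·(5/13) + 64·(4/13) = 381/13.
E[X^2 | Y = 3] = (381/13) / (9/13) = 127/3.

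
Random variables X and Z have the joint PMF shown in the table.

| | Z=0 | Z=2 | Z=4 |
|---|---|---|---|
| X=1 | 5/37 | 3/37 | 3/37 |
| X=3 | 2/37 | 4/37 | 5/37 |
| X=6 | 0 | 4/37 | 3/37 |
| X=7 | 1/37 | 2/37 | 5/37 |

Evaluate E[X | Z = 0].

9/4

P(Z = 0) = 8/37.
Σ X·P over the event = 1·(5/37) + 3·(2/37) + 7·(1/37) = 18/37.
E[X | Z = 0] = (18/37) / (8/37) = 9/4.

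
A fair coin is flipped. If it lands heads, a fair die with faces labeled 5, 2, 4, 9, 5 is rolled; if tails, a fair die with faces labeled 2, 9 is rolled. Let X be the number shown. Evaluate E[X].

21/4

E[X | heads] = (5+2+4+9+5)/5 = 5.
E[X | tails] = (2+9)/2 = 11/2.
E[X] = (1/2)·(5) + (1/2)·(11/2) = 21/4.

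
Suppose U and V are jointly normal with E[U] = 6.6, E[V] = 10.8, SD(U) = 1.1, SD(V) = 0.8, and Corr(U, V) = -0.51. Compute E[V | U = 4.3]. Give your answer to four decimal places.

11.6531

For a bivariate normal, E[V | U=x] = μ_V + ρ·(σ_V/σ_U)·(x − μ_U).
E[V | U=4.3] = 10.8 + (-0.51)·(0.8/1.1)·(4.3 − (6.6)) = 10.8 + (-0.37091)·(-2.3) = 11.6531.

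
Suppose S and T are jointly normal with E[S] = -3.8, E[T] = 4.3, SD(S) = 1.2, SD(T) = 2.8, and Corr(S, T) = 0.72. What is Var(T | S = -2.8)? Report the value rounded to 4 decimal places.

3.7757

Var(T | S=x) = (1 − ρ²)·σ_T².
Var(T | S=-2.8) = (2.8)²·(1 − (0.72)²) = 7.84·0.4816 = 3.7757.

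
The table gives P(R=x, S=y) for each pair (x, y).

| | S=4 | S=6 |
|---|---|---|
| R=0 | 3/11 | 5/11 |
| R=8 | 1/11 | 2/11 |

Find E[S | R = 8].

16/3

P(R = 8) = 3/11.
Σ S·P over the event = 4·(1/11) + 6·(2/11) = 16/11.
E[S | R = 8] = (16/11) / (3/11) = 16/3.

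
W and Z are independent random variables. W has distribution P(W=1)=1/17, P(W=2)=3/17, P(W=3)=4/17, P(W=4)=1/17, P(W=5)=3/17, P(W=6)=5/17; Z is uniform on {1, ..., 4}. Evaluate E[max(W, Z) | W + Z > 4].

261/55

P(W + Z > 4) = 55/68.
Summing max(W,Z)·P(x,y) over outcomes with W + Z > 4 gives 261/68.
E[max(W, Z) | W + Z > 4] = (261/68) / (55/68) = 261/55.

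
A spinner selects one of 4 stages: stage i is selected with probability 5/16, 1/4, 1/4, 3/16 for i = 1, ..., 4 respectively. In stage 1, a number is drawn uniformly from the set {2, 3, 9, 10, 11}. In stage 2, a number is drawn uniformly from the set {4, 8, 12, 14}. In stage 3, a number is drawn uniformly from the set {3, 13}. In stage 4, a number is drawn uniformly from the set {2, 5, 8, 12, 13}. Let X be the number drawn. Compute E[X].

E[X | stage 1] = (2+3+9+10+11)/5 = 7.
E[X | stage 2] = (4+8+12+14)/4 = 19/2.
E[X | stage 3] = (3+13)/2 = 8.
E[X | stage 4] = (2+5+8+12+13)/5 = 8.
By the law of total expectation,
E[X] = (5/16)·(7) + (1/4)·(19/2) + (1/4)·(8) + (3/16)·(8) = 129/16.

129/16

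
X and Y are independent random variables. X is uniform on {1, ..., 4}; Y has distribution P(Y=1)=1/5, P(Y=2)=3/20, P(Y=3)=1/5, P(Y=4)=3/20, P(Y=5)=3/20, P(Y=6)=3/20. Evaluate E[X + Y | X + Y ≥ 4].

P(X + Y ≥ 4) = 69/80.
Summing (X+Y)·P(x,y) over outcomes with X + Y ≥ 4 gives 439/80.
E[X + Y | X + Y ≥ 4] = (439/80) / (69/80) = 439/69.

439/69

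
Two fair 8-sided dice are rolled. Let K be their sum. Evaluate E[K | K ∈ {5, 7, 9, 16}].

P(K ∈ {5, 7, 9, 16}) = 19/64.
Σ over the event: 5·1/16 + 7·3/32 + 9·1/8 + 16·1/64 = 75/32.
E[K | K ∈ {5, 7, 9, 16}] = (75/32) / (19/64) = 150/19.

150/19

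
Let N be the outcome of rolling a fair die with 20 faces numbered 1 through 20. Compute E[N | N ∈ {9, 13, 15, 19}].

14

P(N ∈ {9, 13, 15, 19}) = 1/5.
Σ over the event: 9·1/20 + 13·1/20 + 15·1/20 + 19·1/20 = 14/5.
E[N | N ∈ {9, 13, 15, 19}] = (14/5) / (1/5) = 14.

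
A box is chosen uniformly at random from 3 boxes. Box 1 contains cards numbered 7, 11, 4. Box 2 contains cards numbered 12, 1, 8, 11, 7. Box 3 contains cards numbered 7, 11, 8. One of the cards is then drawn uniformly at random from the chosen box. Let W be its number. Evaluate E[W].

119/15

E[W | box 1] = (7+11+4)/3 = 22/3.
E[W | box 2] = (12+1+8+11+7)/5 = 39/5.
E[W | box 3] = (7+11+8)/3 = 26/3.
By the law of total expectation,
E[W] = (1/3)·(22/3) + (1/3)·(39/5) + (1/3)·(26/3) = 119/15.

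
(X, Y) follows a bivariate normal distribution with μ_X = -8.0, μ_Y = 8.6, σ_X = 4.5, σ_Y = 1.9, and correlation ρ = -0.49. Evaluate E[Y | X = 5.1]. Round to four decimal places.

E[Y | X=x] = μ_Y + ρ(σ_Y/σ_X)(x − μ_X) for jointly normal variables.
E[Y | X=5.1] = 8.6 + (-0.49)·(1.9/4.5)·(5.1 − (-8.0)) = 8.6 + (-0.206889)·(13.1) = 5.8898.

5.8898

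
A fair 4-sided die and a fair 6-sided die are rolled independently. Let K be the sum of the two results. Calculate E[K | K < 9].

P(K < 9) = 7/8.
Σ over the event: 2·1/24 + 3·1/12 + 4·1/8 + 5·1/6 + 6·1/6 + 7·1/6 + 8·1/8 = 29/6.
E[K | K < 9] = (29/6) / (7/8) = 116/21.

116/21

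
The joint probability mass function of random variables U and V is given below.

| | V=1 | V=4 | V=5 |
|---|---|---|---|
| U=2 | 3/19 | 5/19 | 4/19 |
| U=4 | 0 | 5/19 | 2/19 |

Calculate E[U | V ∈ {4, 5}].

P(V ∈ {4, 5}) = 16/19.
Summing U·P(U=x,V=y) over the conditioning event gives 46/19.
E[U | V ∈ {4, 5}] = (46/19) / (16/19) = 23/8.

23/8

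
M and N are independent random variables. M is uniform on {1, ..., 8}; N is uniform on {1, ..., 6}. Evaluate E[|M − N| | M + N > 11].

Outcomes with M + N > 11: (6,6), (7,5), (7,6), (8,4), (8,5), (8,6), each with probability 1/48.
E[|M − N| | M + N > 11] = (0 + 2 + 1 + 4 + 3 + 2) / 6 = 2.

2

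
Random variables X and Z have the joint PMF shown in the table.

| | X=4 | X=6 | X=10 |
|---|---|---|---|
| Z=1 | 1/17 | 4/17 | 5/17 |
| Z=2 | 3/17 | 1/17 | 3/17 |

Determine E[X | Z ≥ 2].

48/7

P(Z ≥ 2) = 7/17.
Σ X·P over the event = 4·(3/17) + 6·(1/17) + 10·(3/17) = 48/17.
E[X | Z ≥ 2] = (48/17) / (7/17) = 48/7.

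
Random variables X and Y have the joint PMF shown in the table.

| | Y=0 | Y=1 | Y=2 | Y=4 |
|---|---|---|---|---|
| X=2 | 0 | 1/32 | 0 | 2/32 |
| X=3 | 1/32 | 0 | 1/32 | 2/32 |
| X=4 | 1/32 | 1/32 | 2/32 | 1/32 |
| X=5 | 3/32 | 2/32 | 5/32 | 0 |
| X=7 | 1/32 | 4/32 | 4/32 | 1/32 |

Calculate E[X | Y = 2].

16/3

P(Y = 2) = 3/8.
Summing X·P(X=x,Y=y) over the conditioning event gives 2.
E[X | Y = 2] = (2) / (3/8) = 16/3.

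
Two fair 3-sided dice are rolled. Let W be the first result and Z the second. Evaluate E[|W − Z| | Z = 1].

1

Outcomes with Z = 1: (1,1), (2,1), (3,1), each with probability 1/9.
E[|W − Z| | Z = 1] = (0 + 1 + 2) / 3 = 1.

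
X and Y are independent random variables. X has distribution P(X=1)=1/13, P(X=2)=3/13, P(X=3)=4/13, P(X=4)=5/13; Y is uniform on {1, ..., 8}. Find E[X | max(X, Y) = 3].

P(max(X, Y) = 3) = 2/13.
Summing X·P(x,y) over outcomes with max(X, Y) = 3 gives 43/104.
E[X | max(X, Y) = 3] = (43/104) / (2/13) = 43/16.

43/16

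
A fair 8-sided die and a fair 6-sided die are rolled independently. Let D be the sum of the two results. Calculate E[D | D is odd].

8

P(D is odd) = 1/2.
Σ over the event: 3·1/24 + 5·1/12 + 7·1/8 + 9·1/8 + 11·1/12 + 13·1/24 = 4.
E[D | D is odd] = (4) / (1/2) = 8.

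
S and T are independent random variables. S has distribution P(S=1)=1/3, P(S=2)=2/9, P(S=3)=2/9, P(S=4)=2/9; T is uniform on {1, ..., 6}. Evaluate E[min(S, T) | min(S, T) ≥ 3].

27/8

P(min(S, T) ≥ 3) = 8/27.
Summing min(S,T)·P(x,y) over outcomes with min(S, T) ≥ 3 gives 1.
E[min(S, T) | min(S, T) ≥ 3] = (1) / (8/27) = 27/8.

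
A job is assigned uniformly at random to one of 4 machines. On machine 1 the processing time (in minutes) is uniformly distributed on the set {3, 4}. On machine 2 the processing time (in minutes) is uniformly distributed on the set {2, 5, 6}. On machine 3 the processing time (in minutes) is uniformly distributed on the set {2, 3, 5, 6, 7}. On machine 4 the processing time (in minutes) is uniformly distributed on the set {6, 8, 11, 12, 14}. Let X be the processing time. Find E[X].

679/120

E[X | machine 1] = (3+4)/2 = 7/2.
E[X | machine 2] = (2+5+6)/3 = 13/3.
E[X | machine 3] = (2+3+5+6+7)/5 = 23/5.
E[X | machine 4] = (6+8+11+12+14)/5 = 51/5.
E[X] = (1/4)·(7/2) + (1/4)·(13/3) + (1/4)·(23/5) + (1/4)·(51/5) = 679/120.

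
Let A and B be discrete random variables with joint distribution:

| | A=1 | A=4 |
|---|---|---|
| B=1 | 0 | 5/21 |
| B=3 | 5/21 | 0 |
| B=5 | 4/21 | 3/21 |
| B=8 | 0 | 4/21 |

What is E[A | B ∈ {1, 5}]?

3

P(B ∈ {1, 5}) = 4/7.
Σ A·P over the event = 1·(4/21) + 4·(5/21) + 4·(3/21) = 12/7.
E[A | B ∈ {1, 5}] = (12/7) / (4/7) = 3.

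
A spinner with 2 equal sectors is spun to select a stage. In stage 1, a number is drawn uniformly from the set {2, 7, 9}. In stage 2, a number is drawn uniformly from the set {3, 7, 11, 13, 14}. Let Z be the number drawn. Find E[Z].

E[Z | stage 1] = (2+7+9)/3 = 6.
E[Z | stage 2] = (3+7+11+13+14)/5 = 48/5.
E[Z] = (1/2)·(6) + (1/2)·(48/5) = 39/5.

39/5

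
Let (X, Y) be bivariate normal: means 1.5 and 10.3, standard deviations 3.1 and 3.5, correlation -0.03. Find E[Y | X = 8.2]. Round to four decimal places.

E[Y | X=x] = μ_Y + ρ(σ_Y/σ_X)(x − μ_X) for jointly normal variables.
E[Y | X=8.2] = 10.3 + (-0.03)·(3.5/3.1)·(8.2 − (1.5)) = 10.3 + (-0.033871)·(6.7) = 10.0731.

10.0731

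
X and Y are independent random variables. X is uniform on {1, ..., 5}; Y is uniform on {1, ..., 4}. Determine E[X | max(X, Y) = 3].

Outcomes with max(X, Y) = 3: (1,3), (2,3), (3,1), (3,2), (3,3), each with probability 1/20.
E[X | max(X, Y) = 3] = (1 + 2 + 3 + 3 + 3) / 5 = 12/5.

12/5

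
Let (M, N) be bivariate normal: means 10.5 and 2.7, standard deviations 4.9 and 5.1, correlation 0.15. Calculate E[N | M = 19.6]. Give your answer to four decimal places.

4.1207

The regression of N on M has slope ρ·σ_N/σ_M and passes through (μ_M, μ_N).
E[N | M=19.6] = 2.7 + (0.15)·(5.1/4.9)·(19.6 − (10.5)) = 2.7 + (0.15612)·(9.1) = 4.1207.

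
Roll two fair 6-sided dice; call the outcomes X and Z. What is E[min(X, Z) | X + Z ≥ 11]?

Outcomes with X + Z ≥ 11: (5,6), (6,5), (6,6), each with probability 1/36.
E[min(X, Z) | X + Z ≥ 11] = (5 + 5 + 6) / 3 = 16/3.

16/3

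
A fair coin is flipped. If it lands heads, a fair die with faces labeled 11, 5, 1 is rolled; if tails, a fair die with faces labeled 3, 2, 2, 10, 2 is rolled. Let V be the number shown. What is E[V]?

71/15

E[V | heads] = (11+5+1)/3 = 17/3.
E[V | tails] = (3+2+2+10+2)/5 = 19/5.
By the law of total expectation,
E[V] = (1/2)·(17/3) + (1/2)·(19/5) = 71/15.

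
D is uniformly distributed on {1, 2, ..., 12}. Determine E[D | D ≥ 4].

Given D ≥ 4, D is equally likely to be any of {4, 5, 6, 7, 8, 9, 10, 11, 12}.
E[D | D ≥ 4] = (4 + 5 + 6 + 7 + 8 + 9 + 10 + 11 + 12) / 9 = 8.

8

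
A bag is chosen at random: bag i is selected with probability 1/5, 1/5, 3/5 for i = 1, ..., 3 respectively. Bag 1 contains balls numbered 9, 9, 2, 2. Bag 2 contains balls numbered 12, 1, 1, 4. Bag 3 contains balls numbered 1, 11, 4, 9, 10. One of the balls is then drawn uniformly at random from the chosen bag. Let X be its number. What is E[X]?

E[X | bag 1] = (9+9+2+2)/4 = 11/2.
E[X | bag 2] = (12+1+1+4)/4 = 9/2.
E[X | bag 3] = (1+11+4+9+10)/5 = 7.
E[X] = (1/5)·(11/2) + (1/5)·(9/2) + (3/5)·(7) = 31/5.

31/5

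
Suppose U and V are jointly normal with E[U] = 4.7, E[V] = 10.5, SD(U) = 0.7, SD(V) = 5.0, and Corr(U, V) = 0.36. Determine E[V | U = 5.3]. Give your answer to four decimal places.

12.0429

The regression of V on U has slope ρ·σ_V/σ_U and passes through (μ_U, μ_V).
E[V | U=5.3] = 10.5 + (0.36)·(5.0/0.7)·(5.3 − (4.7)) = 10.5 + (2.57143)·(0.6) = 12.0429.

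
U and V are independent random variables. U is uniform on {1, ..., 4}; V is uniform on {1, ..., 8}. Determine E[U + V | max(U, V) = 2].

10/3

Outcomes with max(U, V) = 2: (1,2), (2,1), (2,2), each with probability 1/32.
E[U + V | max(U, V) = 2] = (3 + 3 + 4) / 3 = 10/3.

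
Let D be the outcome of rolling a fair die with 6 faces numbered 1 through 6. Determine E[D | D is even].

4

Given D is even, D is equally likely to be any of {2, 4, 6}.
E[D | D is even] = (2 + 4 + 6) / 3 = 4.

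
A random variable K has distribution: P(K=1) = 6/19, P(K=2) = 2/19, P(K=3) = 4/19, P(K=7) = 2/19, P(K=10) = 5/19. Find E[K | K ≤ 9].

P(K ≤ 9) = 14/19.
Σ over the event: 1·6/19 + 2·2/19 + 3·4/19 + 7·2/19 = 36/19.
E[K | K ≤ 9] = (36/19) / (14/19) = 18/7.

18/7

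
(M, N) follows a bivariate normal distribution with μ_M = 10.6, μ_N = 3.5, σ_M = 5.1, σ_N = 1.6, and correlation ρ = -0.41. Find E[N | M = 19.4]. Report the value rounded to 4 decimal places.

2.3681

For a bivariate normal, E[N | M=x] = μ_N + ρ·(σ_N/σ_M)·(x − μ_M).
E[N | M=19.4] = 3.5 + (-0.41)·(1.6/5.1)·(19.4 − (10.6)) = 3.5 + (-0.12863)·(8.8) = 2.3681.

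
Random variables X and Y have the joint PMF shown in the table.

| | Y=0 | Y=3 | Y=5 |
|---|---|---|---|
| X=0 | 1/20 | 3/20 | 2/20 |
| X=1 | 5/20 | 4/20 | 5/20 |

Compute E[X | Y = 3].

4/7

P(Y = 3) = 7/20.
Σ X·P over the event = 0·(3/20) + 1·(4/20) = 1/5.
E[X | Y = 3] = (1/5) / (7/20) = 4/7.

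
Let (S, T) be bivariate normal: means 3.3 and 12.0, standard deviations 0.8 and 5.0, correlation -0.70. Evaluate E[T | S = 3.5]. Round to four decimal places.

For a bivariate normal, E[T | S=x] = μ_T + ρ·(σ_T/σ_S)·(x − μ_S).
E[T | S=3.5] = 12.0 + (-0.70)·(5.0/0.8)·(3.5 − (3.3)) = 12.0 + (-4.375)·(0.2) = 11.1250.

11.1250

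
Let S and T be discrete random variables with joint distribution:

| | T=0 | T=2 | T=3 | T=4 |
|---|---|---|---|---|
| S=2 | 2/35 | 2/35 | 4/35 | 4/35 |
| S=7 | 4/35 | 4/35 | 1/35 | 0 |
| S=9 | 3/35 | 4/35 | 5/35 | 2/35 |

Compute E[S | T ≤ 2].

P(T ≤ 2) = 19/35.
Σ S·P over the event = 2·(2/35) + 2·(2/35) + 7·(4/35) + 7·(4/35) + 9·(3/35) + 9·(4/35) = 127/35.
E[S | T ≤ 2] = (127/35) / (19/35) = 127/19.

127/19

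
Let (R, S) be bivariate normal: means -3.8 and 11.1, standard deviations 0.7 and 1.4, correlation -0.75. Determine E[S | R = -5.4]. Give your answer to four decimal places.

13.5000

The regression of S on R has slope ρ·σ_S/σ_R and passes through (μ_R, μ_S).
E[S | R=-5.4] = 11.1 + (-0.75)·(1.4/0.7)·(-5.4 − (-3.8)) = 11.1 + (-1.5)·(-1.6) = 13.5000.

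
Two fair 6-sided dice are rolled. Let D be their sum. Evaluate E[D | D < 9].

P(D < 9) = 13/18.
Σ over the event: 2·1/36 + 3·1/18 + 4·1/12 + 5·1/9 + 6·5/36 + 7·1/6 + 8·5/36 = 38/9.
E[D | D < 9] = (38/9) / (13/18) = 76/13.

76/13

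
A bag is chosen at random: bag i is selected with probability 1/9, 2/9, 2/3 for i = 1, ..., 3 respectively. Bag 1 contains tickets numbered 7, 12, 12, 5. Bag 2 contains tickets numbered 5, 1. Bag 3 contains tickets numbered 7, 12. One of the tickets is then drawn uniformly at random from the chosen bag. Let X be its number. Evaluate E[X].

E[X | bag 1] = (7+12+12+5)/4 = 9.
E[X | bag 2] = (5+1)/2 = 3.
E[X | bag 3] = (7+12)/2 = 19/2.
E[X] = (1/9)·(9) + (2/9)·(3) + (2/3)·(19/2) = 8.

8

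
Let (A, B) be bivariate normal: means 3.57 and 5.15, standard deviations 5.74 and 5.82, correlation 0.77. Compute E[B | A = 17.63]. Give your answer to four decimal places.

16.1271

The regression of B on A has slope ρ·σ_B/σ_A and passes through (μ_A, μ_B).
E[B | A=17.63] = 5.15 + (0.77)·(5.82/5.74)·(17.63 − (3.57)) = 5.15 + (0.78073)·(14.06) = 16.1271.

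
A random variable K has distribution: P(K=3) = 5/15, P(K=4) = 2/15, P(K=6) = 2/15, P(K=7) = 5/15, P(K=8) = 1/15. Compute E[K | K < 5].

23/7

P(K < 5) = 7/15.
Σ over the event: 3·1/3 + 4·2/15 = 23/15.
E[K | K < 5] = (23/15) / (7/15) = 23/7.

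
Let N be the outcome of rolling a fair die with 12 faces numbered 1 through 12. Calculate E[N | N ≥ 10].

Given N ≥ 10, N is equally likely to be any of {10, 11, 12}.
E[N | N ≥ 10] = (10 + 11 + 12) / 3 = 11.

11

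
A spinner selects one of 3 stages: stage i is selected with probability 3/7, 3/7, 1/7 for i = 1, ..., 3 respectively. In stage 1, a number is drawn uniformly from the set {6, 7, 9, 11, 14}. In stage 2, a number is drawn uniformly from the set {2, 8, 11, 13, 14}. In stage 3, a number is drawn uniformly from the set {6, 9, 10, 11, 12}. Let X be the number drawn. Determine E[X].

333/35

E[X | stage 1] = (6+7+9+11+14)/5 = 47/5.
E[X | stage 2] = (2+8+11+13+14)/5 = 48/5.
E[X | stage 3] = (6+9+10+11+12)/5 = 48/5.
E[X] = (3/7)·(47/5) + (3/7)·(48/5) + (1/7)·(48/5) = 333/35.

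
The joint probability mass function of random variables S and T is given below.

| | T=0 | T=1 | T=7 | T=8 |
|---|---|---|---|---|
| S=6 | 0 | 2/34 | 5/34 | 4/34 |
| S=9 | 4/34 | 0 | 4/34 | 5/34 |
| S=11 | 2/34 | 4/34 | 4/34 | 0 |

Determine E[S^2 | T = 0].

283/3

P(T = 0) = 3/17.
Summing S^2·P(S=x,T=y) over the conditioning event gives 283/17.
E[S^2 | T = 0] = (283/17) / (3/17) = 283/3.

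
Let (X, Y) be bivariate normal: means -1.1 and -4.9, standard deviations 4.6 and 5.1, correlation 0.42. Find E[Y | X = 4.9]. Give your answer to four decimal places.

The regression of Y on X has slope ρ·σ_Y/σ_X and passes through (μ_X, μ_Y).
E[Y | X=4.9] = -4.9 + (0.42)·(5.1/4.6)·(4.9 − (-1.1)) = -4.9 + (0.46565)·(6) = -2.1061.

-2.1061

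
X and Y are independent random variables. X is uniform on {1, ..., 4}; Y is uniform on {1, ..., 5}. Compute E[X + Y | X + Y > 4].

45/7

P(X + Y > 4) = 7/10.
Summing (X+Y)·P(x,y) over outcomes with X + Y > 4 gives 9/2.
E[X + Y | X + Y > 4] = (9/2) / (7/10) = 45/7.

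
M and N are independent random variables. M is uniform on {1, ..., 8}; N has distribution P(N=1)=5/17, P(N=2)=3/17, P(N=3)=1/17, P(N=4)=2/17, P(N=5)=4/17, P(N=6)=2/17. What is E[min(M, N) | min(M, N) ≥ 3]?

116/27

P(min(M, N) ≥ 3) = 27/68.
Summing min(M,N)·P(x,y) over outcomes with min(M, N) ≥ 3 gives 29/17.
E[min(M, N) | min(M, N) ≥ 3] = (29/17) / (27/68) = 116/27.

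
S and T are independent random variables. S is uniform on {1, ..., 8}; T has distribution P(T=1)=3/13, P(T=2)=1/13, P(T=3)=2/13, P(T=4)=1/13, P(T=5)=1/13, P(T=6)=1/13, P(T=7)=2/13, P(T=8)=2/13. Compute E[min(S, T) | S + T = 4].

P(S + T = 4) = 3/52.
Summing min(S,T)·P(x,y) over outcomes with S + T = 4 gives 7/104.
E[min(S, T) | S + T = 4] = (7/104) / (3/52) = 7/6.

7/6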